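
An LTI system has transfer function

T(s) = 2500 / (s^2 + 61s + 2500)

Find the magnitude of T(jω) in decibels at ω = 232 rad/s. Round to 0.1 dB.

At s = jω = j232:
quadratic: (j232)² + 61·j232 + 2500 = -51324 + j14152 → |·| ≈ 53239, ∠ ≈ 164.58°
|T| = 2500 / 53239 ≈ 0.046958
Gain = 20 log₁₀(0.046958) ≈ -26.57 dB

-26.6 dB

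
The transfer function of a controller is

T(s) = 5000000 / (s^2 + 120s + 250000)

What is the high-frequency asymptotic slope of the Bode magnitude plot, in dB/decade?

Each pole contributes −20 dB/decade at high frequency; each zero contributes +20 dB/decade.
Net: 0 zero(s) − 2 pole(s) → -40 dB/decade.

-40 dB/decade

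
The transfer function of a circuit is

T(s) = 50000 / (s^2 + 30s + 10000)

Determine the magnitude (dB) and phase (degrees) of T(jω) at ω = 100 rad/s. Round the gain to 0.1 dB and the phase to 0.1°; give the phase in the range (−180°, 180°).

24.4 dB, -90.0°

At s = jω = j100:
quadratic: (j100)² + 30·j100 + 10000 = 0 + j3000 → |·| ≈ 3000, ∠ ≈ 90.00°
|T| = 50000 / 3000 ≈ 16.667
Gain = 20 log₁₀(16.667) ≈ 24.44 dB
∠T = 0.00° − 90.00° = -90.00°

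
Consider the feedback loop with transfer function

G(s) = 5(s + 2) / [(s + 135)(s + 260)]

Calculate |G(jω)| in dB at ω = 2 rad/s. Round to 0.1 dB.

-67.9 dB

At s = jω = j2:
zero (s+2): 2 + j2 → |·| = √(2²+2²) = √8 ≈ 2.8284, ∠ = arctan(2/2) ≈ 45.00°
pole (s+135): 135 + j2 → |·| = √(135²+2²) = √18229 ≈ 135.01, ∠ = arctan(2/135) ≈ 0.85°
pole (s+260): 260 + j2 → |·| = √(260²+2²) = √67604 ≈ 260.01, ∠ = arctan(2/260) ≈ 0.44°
|G| = 5 · 2.8284 / 35104 ≈ 0.00040286
Gain = 20 log₁₀(0.00040286) ≈ -67.90 dB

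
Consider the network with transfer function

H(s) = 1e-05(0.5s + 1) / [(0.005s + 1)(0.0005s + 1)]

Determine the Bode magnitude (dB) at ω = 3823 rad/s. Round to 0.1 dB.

At ω = 3823 rad/s:
zero (1 + j3823·0.5) = 1 + j1911.5 → |·| ≈ 1911.5, ∠ ≈ 89.97°
pole (1 + j3823·0.005) = 1 + j19.115 → |·| ≈ 19.141, ∠ ≈ 87.01°
pole (1 + j3823·0.0005) = 1 + j1.9115 → |·| ≈ 2.1573, ∠ ≈ 62.38°
|H| = 1e-05 · 1911.5 / (19.141 · 2.1573) ≈ 0.00046291
Gain = 20 log₁₀(0.00046291) ≈ -66.69 dB

-66.7 dB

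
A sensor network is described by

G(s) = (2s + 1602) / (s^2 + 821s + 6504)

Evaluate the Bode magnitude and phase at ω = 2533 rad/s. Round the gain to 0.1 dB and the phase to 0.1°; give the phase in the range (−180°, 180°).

-62.1 dB, -89.6°

Substitute s = j2533:
Numerator: 2(j2533) + 1602 = 1602 + j5066
Denominator: (j2533)^2 + 821(j2533) + 6504 = -6409585 + j2079593
|N| = √(1602² + 5066²) ≈ 5313.3, ∠N ≈ 72.45°
|D| = √(6409585² + 2079593²) ≈ 6.7385e+06, ∠D ≈ 162.02°
|G| = 5313.3 / 6.7385e+06 ≈ 0.0007885
Gain = 20 log₁₀(0.0007885) ≈ -62.06 dB
∠G = 72.45° − 162.02° = -89.57°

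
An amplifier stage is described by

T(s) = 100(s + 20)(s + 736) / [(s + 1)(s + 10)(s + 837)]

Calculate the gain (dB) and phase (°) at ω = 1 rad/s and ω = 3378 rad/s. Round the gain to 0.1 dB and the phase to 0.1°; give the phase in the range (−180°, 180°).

At s = jω = j1:
zero (s+20): 20 + j1 → |·| = √(20²+1²) = √401 ≈ 20.025, ∠ = arctan(1/20) ≈ 2.86°
zero (s+736): 736 + j1 → |·| = √(736²+1²) = √541697 ≈ 736, ∠ = arctan(1/736) ≈ 0.08°
pole (s+1): 1 + j1 → |·| = √(1²+1²) = √2 ≈ 1.4142, ∠ = arctan(1/1) ≈ 45.00°
pole (s+10): 10 + j1 → |·| = √(10²+1²) = √101 ≈ 10.05, ∠ = arctan(1/10) ≈ 5.71°
pole (s+837): 837 + j1 → |·| = √(837²+1²) = √700570 ≈ 837, ∠ = arctan(1/837) ≈ 0.07°
|T| = 100 · 14738 / 11896 ≈ 123.89
Gain = 20 log₁₀(123.89) ≈ 41.86 dB
∠T = 2.94° − 50.78° = -47.84°

At s = jω = j3378:
zero (s+20): 20 + j3378 → |·| = √(20²+3378²) = √11411284 ≈ 3378.1, ∠ = arctan(3378/20) ≈ 89.66°
zero (s+736): 736 + j3378 → |·| = √(736²+3378²) = √11952580 ≈ 3457.3, ∠ = arctan(3378/736) ≈ 77.71°
pole (s+1): 1 + j3378 → |·| = √(1²+3378²) = √11410885 ≈ 3378, ∠ = arctan(3378/1) ≈ 89.98°
pole (s+10): 10 + j3378 → |·| = √(10²+3378²) = √11410984 ≈ 3378, ∠ = arctan(3378/10) ≈ 89.83°
pole (s+837): 837 + j3378 → |·| = √(837²+3378²) = √12111453 ≈ 3480.2, ∠ = arctan(3378/837) ≈ 76.08°
|T| = 100 · 1.1679e+07 / 3.9712e+10 ≈ 0.029409
Gain = 20 log₁₀(0.029409) ≈ -30.63 dB
∠T = 167.37° − 255.89° = -88.52°

ω = 1: 41.9 dB, -47.8°; ω = 3378: -30.6 dB, -88.5°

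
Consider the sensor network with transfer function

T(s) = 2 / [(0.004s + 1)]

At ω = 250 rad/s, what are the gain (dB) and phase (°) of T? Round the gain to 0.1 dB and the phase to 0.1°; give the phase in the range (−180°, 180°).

3.0 dB, -45.0°

At ω = 250 rad/s:
pole (1 + j250·0.004) = 1 + j1 → |·| ≈ 1.4142, ∠ ≈ 45.00°
|T| = 2 · 1 / (1.4142) ≈ 1.4142
Gain = 20 log₁₀(1.4142) ≈ 3.01 dB
∠T = (0°) − (45.00°) = -45.00°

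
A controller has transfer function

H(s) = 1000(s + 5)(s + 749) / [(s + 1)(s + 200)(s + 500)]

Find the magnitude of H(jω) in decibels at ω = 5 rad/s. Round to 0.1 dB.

20.3 dB

At s = jω = j5:
zero (s+5): 5 + j5 → |·| = √(5²+5²) = √50 ≈ 7.0711, ∠ = arctan(5/5) ≈ 45.00°
zero (s+749): 749 + j5 → |·| = √(749²+5²) = √561026 ≈ 749.02, ∠ = arctan(5/749) ≈ 0.38°
pole (s+1): 1 + j5 → |·| = √(1²+5²) = √26 ≈ 5.099, ∠ = arctan(5/1) ≈ 78.69°
pole (s+200): 200 + j5 → |·| = √(200²+5²) = √40025 ≈ 200.06, ∠ = arctan(5/200) ≈ 1.43°
pole (s+500): 500 + j5 → |·| = √(500²+5²) = √250025 ≈ 500.02, ∠ = arctan(5/500) ≈ 0.57°
|H| = 1000 · 5296.4 / 5.1007e+05 ≈ 10.384
Gain = 20 log₁₀(10.384) ≈ 20.33 dB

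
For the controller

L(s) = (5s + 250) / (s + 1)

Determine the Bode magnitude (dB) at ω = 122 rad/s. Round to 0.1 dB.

Substitute s = j122:
Numerator: 5(j122) + 250 = 250 + j610
Denominator: (j122) + 1 = 1 + j122
|N| = √(250² + 610²) ≈ 659.24, ∠N ≈ 67.71°
|D| = √(1² + 122²) ≈ 122, ∠D ≈ 89.53°
|L| = 659.24 / 122 ≈ 5.4036
Gain = 20 log₁₀(5.4036) ≈ 14.65 dB

14.7 dB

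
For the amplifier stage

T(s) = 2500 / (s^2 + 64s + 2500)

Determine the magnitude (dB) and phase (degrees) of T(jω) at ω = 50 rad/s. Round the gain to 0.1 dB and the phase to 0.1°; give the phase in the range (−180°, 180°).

-2.1 dB, -90.0°

At s = jω = j50:
quadratic: (j50)² + 64·j50 + 2500 = 0 + j3200 → |·| ≈ 3200, ∠ ≈ 90.00°
|T| = 2500 / 3200 ≈ 0.78125
Gain = 20 log₁₀(0.78125) ≈ -2.14 dB
∠T = 0.00° − 90.00° = -90.00°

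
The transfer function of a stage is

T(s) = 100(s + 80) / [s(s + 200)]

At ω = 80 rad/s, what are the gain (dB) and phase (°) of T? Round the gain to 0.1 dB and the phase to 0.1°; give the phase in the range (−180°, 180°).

-3.7 dB, -66.8°

At s = jω = j80:
zero (s+80): 80 + j80 → |·| = √(80²+80²) = √12800 ≈ 113.14, ∠ = arctan(80/80) ≈ 45.00°
pole (s+200): 200 + j80 → |·| = √(200²+80²) = √46400 ≈ 215.41, ∠ = arctan(80/200) ≈ 21.80°
pole at origin: |s| = 80, ∠ = 90.00° (in denominator)
|T| = 100 · 113.14 / 17233 ≈ 0.65653
Gain = 20 log₁₀(0.65653) ≈ -3.65 dB
∠T = 45.00° − 111.80° = -66.80°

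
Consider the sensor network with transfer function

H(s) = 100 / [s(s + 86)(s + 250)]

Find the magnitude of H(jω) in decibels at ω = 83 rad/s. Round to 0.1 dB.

At s = jω = j83:
pole (s+86): 86 + j83 → |·| = √(86²+83²) = √14285 ≈ 119.52, ∠ = arctan(83/86) ≈ 43.98°
pole (s+250): 250 + j83 → |·| = √(250²+83²) = √69389 ≈ 263.42, ∠ = arctan(83/250) ≈ 18.37°
pole at origin: |s| = 83, ∠ = 90.00° (in denominator)
|H| = 100 / 2.6132e+06 ≈ 3.8267e-05
Gain = 20 log₁₀(3.8267e-05) ≈ -88.34 dB

-88.3 dB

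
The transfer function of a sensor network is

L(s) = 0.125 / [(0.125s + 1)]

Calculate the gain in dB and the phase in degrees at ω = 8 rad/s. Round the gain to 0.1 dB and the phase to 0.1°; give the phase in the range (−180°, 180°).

-21.1 dB, -45.0°

At ω = 8 rad/s:
pole (1 + j8·0.125) = 1 + j1 → |·| ≈ 1.4142, ∠ ≈ 45.00°
|L| = 0.125 · 1 / (1.4142) ≈ 0.088389
Gain = 20 log₁₀(0.088389) ≈ -21.07 dB
∠L = (0°) − (45.00°) = -45.00°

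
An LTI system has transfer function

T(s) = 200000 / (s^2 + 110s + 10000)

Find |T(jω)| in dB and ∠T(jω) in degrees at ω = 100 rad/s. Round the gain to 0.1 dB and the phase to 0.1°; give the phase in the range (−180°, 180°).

25.2 dB, -90.0°

At s = jω = j100:
quadratic: (j100)² + 110·j100 + 10000 = 0 + j11000 → |·| ≈ 11000, ∠ ≈ 90.00°
|T| = 200000 / 11000 ≈ 18.182
Gain = 20 log₁₀(18.182) ≈ 25.19 dB
∠T = 0.00° − 90.00° = -90.00°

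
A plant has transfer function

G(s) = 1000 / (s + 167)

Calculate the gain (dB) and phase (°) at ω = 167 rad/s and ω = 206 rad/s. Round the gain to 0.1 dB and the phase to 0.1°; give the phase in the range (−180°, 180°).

ω = 167: 12.5 dB, -45.0°; ω = 206: 11.5 dB, -51.0°

At s = jω = j167:
pole (s+167): 167 + j167 → |·| = √(167²+167²) = √55778 ≈ 236.17, ∠ = arctan(167/167) ≈ 45.00°
|G| = 1000 / 236.17 ≈ 4.2342
Gain = 20 log₁₀(4.2342) ≈ 12.54 dB
∠G = 0.00° − 45.00° = -45.00°

At s = jω = j206:
pole (s+167): 167 + j206 → |·| = √(167²+206²) = √70325 ≈ 265.19, ∠ = arctan(206/167) ≈ 50.97°
|G| = 1000 / 265.19 ≈ 3.7709
Gain = 20 log₁₀(3.7709) ≈ 11.53 dB
∠G = 0.00° − 50.97° = -50.97°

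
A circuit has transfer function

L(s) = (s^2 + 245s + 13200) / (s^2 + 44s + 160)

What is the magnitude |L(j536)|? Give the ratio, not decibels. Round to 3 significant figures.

Substitute s = j536:
Numerator: (j536)^2 + 245(j536) + 13200 = -274096 + j131320
Denominator: (j536)^2 + 44(j536) + 160 = -287136 + j23584
|N| = √(274096² + 131320²) ≈ 3.0393e+05, ∠N ≈ 154.40°
|D| = √(287136² + 23584²) ≈ 2.881e+05, ∠D ≈ 175.30°
|L| = 3.0393e+05 / 2.881e+05 ≈ 1.0549

1.05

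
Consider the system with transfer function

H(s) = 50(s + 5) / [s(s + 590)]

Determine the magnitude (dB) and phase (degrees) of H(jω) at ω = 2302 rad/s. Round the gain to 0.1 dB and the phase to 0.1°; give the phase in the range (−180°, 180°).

-33.5 dB, -75.7°

At s = jω = j2302:
zero (s+5): 5 + j2302 → |·| = √(5²+2302²) = √5299229 ≈ 2302, ∠ = arctan(2302/5) ≈ 89.88°
pole (s+590): 590 + j2302 → |·| = √(590²+2302²) = √5647304 ≈ 2376.4, ∠ = arctan(2302/590) ≈ 75.62°
pole at origin: |s| = 2302, ∠ = 90.00° (in denominator)
|H| = 50 · 2302 / 5.4705e+06 ≈ 0.02104
Gain = 20 log₁₀(0.02104) ≈ -33.54 dB
∠H = 89.88° − 165.62° = -75.74°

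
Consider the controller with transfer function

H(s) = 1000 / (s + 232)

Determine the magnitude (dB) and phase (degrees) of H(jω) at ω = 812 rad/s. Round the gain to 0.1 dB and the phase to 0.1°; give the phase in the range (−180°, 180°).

At s = jω = j812:
pole (s+232): 232 + j812 → |·| = √(232²+812²) = √713168 ≈ 844.49, ∠ = arctan(812/232) ≈ 74.05°
|H| = 1000 / 844.49 ≈ 1.1841
Gain = 20 log₁₀(1.1841) ≈ 1.47 dB
∠H = 0.00° − 74.05° = -74.05°

1.5 dB, -74.1°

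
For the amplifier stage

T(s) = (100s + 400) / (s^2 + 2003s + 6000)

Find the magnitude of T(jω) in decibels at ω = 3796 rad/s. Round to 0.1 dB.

Substitute s = j3796:
Numerator: 100(j3796) + 400 = 400 + j379600
Denominator: (j3796)^2 + 2003(j3796) + 6000 = -14403616 + j7603388
|N| = √(400² + 379600²) ≈ 3.796e+05, ∠N ≈ 89.94°
|D| = √(14403616² + 7603388²) ≈ 1.6287e+07, ∠D ≈ 152.17°
|T| = 3.796e+05 / 1.6287e+07 ≈ 0.023307
Gain = 20 log₁₀(0.023307) ≈ -32.65 dB

-32.7 dB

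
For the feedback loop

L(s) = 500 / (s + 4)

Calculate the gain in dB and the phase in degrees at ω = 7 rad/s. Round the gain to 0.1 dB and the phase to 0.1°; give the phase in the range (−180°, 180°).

35.9 dB, -60.3°

Substitute s = j7:
Numerator: 500 = 500 + j0
Denominator: (j7) + 4 = 4 + j7
|N| = √(500² + 0²) ≈ 500, ∠N ≈ 0.00°
|D| = √(4² + 7²) ≈ 8.0623, ∠D ≈ 60.26°
|L| = 500 / 8.0623 ≈ 62.017
Gain = 20 log₁₀(62.017) ≈ 35.85 dB
∠L = 0.00° − 60.26° = -60.26°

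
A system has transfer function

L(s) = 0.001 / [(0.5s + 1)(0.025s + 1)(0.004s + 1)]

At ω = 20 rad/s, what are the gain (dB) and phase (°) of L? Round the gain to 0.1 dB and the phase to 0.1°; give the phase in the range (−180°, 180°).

At ω = 20 rad/s:
pole (1 + j20·0.5) = 1 + j10 → |·| ≈ 10.05, ∠ ≈ 84.29°
pole (1 + j20·0.025) = 1 + j0.5 → |·| ≈ 1.118, ∠ ≈ 26.57°
pole (1 + j20·0.004) = 1 + j0.08 → |·| ≈ 1.0032, ∠ ≈ 4.57°
|L| = 0.001 · 1 / (10.05 · 1.118 · 1.0032) ≈ 8.8717e-05
Gain = 20 log₁₀(8.8717e-05) ≈ -81.04 dB
∠L = (0°) − (84.29° + 26.57° + 4.57°) = -115.43°

-81.0 dB, -115.4°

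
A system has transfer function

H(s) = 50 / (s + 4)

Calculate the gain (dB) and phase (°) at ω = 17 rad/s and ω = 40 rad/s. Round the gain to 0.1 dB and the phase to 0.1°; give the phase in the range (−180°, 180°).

ω = 17: 9.1 dB, -76.8°; ω = 40: 1.9 dB, -84.3°

At s = jω = j17:
pole (s+4): 4 + j17 → |·| = √(4²+17²) = √305 ≈ 17.464, ∠ = arctan(17/4) ≈ 76.76°
|H| = 50 / 17.464 ≈ 2.863
Gain = 20 log₁₀(2.863) ≈ 9.14 dB
∠H = 0.00° − 76.76° = -76.76°

At s = jω = j40:
pole (s+4): 4 + j40 → |·| = √(4²+40²) = √1616 ≈ 40.2, ∠ = arctan(40/4) ≈ 84.29°
|H| = 50 / 40.2 ≈ 1.2438
Gain = 20 log₁₀(1.2438) ≈ 1.90 dB
∠H = 0.00° − 84.29° = -84.29°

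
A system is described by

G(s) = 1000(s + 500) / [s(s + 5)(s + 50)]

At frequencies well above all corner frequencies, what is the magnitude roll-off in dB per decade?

-40 dB/decade

Each pole contributes −20 dB/decade at high frequency; each zero contributes +20 dB/decade.
Net: 1 zero(s) − 3 pole(s) → -40 dB/decade.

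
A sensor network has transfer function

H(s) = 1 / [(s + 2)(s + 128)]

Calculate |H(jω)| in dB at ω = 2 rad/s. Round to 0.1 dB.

At s = jω = j2:
pole (s+2): 2 + j2 → |·| = √(2²+2²) = √8 ≈ 2.8284, ∠ = arctan(2/2) ≈ 45.00°
pole (s+128): 128 + j2 → |·| = √(128²+2²) = √16388 ≈ 128.02, ∠ = arctan(2/128) ≈ 0.90°
|H| = 1 / 362.09 ≈ 0.0027617
Gain = 20 log₁₀(0.0027617) ≈ -51.18 dB

-51.2 dB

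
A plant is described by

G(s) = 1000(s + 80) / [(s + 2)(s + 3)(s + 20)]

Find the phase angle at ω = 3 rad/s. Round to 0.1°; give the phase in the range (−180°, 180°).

At s = jω = j3:
zero (s+80): 80 + j3 → |·| = √(80²+3²) = √6409 ≈ 80.056, ∠ = arctan(3/80) ≈ 2.15°
pole (s+2): 2 + j3 → |·| = √(2²+3²) = √13 ≈ 3.6056, ∠ = arctan(3/2) ≈ 56.31°
pole (s+3): 3 + j3 → |·| = √(3²+3²) = √18 ≈ 4.2426, ∠ = arctan(3/3) ≈ 45.00°
pole (s+20): 20 + j3 → |·| = √(20²+3²) = √409 ≈ 20.224, ∠ = arctan(3/20) ≈ 8.53°
∠G = 2.15° − 109.84° = -107.69°

-107.7°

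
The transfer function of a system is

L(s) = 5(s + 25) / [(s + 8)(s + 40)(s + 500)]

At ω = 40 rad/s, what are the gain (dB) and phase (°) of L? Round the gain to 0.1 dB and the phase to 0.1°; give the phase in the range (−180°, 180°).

-73.8 dB, -70.3°

At s = jω = j40:
zero (s+25): 25 + j40 → |·| = √(25²+40²) = √2225 ≈ 47.17, ∠ = arctan(40/25) ≈ 57.99°
pole (s+8): 8 + j40 → |·| = √(8²+40²) = √1664 ≈ 40.792, ∠ = arctan(40/8) ≈ 78.69°
pole (s+40): 40 + j40 → |·| = √(40²+40²) = √3200 ≈ 56.569, ∠ = arctan(40/40) ≈ 45.00°
pole (s+500): 500 + j40 → |·| = √(500²+40²) = √251600 ≈ 501.6, ∠ = arctan(40/500) ≈ 4.57°
|L| = 5 · 47.17 / 1.1575e+06 ≈ 0.00020376
Gain = 20 log₁₀(0.00020376) ≈ -73.82 dB
∠L = 57.99° − 128.26° = -70.27°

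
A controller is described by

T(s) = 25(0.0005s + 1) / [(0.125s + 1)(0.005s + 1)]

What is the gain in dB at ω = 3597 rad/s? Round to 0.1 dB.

-43.9 dB

At ω = 3597 rad/s:
zero (1 + j3597·0.0005) = 1 + j1.7985 → |·| ≈ 2.0578, ∠ ≈ 60.93°
pole (1 + j3597·0.125) = 1 + j449.625 → |·| ≈ 449.63, ∠ ≈ 89.87°
pole (1 + j3597·0.005) = 1 + j17.985 → |·| ≈ 18.013, ∠ ≈ 86.82°
|T| = 25 · 2.0578 / (449.63 · 18.013) ≈ 0.0063519
Gain = 20 log₁₀(0.0063519) ≈ -43.94 dB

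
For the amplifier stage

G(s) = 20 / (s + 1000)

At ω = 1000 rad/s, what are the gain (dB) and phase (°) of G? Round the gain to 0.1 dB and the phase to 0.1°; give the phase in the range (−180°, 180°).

-37.0 dB, -45.0°

Substitute s = j1000:
Numerator: 20 = 20 + j0
Denominator: (j1000) + 1000 = 1000 + j1000
|N| = √(20² + 0²) ≈ 20, ∠N ≈ 0.00°
|D| = √(1000² + 1000²) ≈ 1414.2, ∠D ≈ 45.00°
|G| = 20 / 1414.2 ≈ 0.014142
Gain = 20 log₁₀(0.014142) ≈ -36.99 dB
∠G = 0.00° − 45.00° = -45.00°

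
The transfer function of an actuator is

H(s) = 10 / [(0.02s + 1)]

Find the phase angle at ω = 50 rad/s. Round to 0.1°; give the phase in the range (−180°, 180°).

At ω = 50 rad/s:
pole (1 + j50·0.02) = 1 + j1 → |·| ≈ 1.4142, ∠ ≈ 45.00°
∠H = (0°) − (45.00°) = -45.00°

-45.0°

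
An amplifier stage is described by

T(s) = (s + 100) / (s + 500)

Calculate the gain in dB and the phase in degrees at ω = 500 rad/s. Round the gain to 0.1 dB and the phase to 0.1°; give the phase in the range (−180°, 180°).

Substitute s = j500:
Numerator: (j500) + 100 = 100 + j500
Denominator: (j500) + 500 = 500 + j500
|N| = √(100² + 500²) ≈ 509.9, ∠N ≈ 78.69°
|D| = √(500² + 500²) ≈ 707.11, ∠D ≈ 45.00°
|T| = 509.9 / 707.11 ≈ 0.7211
Gain = 20 log₁₀(0.7211) ≈ -2.84 dB
∠T = 78.69° − 45.00° = 33.69°

-2.8 dB, 33.7°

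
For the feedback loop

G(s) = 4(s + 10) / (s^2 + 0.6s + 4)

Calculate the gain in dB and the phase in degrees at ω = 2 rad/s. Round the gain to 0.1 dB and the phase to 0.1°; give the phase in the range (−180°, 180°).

At s = jω = j2:
zero (s+10): 10 + j2 → |·| = √(10²+2²) = √104 ≈ 10.198, ∠ = arctan(2/10) ≈ 11.31°
quadratic: (j2)² + 0.6·j2 + 4 = 0 + j1.2 → |·| ≈ 1.2, ∠ ≈ 90.00°
|G| = 4 · 10.198 / 1.2 ≈ 33.993
Gain = 20 log₁₀(33.993) ≈ 30.63 dB
∠G = 11.31° − 90.00° = -78.69°

30.6 dB, -78.7°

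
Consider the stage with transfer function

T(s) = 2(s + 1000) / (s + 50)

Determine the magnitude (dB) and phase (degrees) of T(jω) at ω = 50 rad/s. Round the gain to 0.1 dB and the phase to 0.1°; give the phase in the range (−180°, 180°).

At s = jω = j50:
zero (s+1000): 1000 + j50 → |·| = √(1000²+50²) = √1002500 ≈ 1001.2, ∠ = arctan(50/1000) ≈ 2.86°
pole (s+50): 50 + j50 → |·| = √(50²+50²) = √5000 ≈ 70.711, ∠ = arctan(50/50) ≈ 45.00°
|T| = 2 · 1001.2 / 70.711 ≈ 28.318
Gain = 20 log₁₀(28.318) ≈ 29.04 dB
∠T = 2.86° − 45.00° = -42.14°

29.0 dB, -42.1°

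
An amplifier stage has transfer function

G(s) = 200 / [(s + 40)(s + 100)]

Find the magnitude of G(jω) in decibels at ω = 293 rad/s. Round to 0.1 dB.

At s = jω = j293:
pole (s+40): 40 + j293 → |·| = √(40²+293²) = √87449 ≈ 295.72, ∠ = arctan(293/40) ≈ 82.23°
pole (s+100): 100 + j293 → |·| = √(100²+293²) = √95849 ≈ 309.59, ∠ = arctan(293/100) ≈ 71.16°
|G| = 200 / 91552 ≈ 0.0021846
Gain = 20 log₁₀(0.0021846) ≈ -53.21 dB

-53.2 dB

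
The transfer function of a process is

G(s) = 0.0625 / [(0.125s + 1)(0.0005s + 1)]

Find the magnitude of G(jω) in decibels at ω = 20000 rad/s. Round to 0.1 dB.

-112.1 dB

At ω = 20000 rad/s:
pole (1 + j20000·0.125) = 1 + j2500 → |·| ≈ 2500, ∠ ≈ 89.98°
pole (1 + j20000·0.0005) = 1 + j10 → |·| ≈ 10.05, ∠ ≈ 84.29°
|G| = 0.0625 · 1 / (2500 · 10.05) ≈ 2.4876e-06
Gain = 20 log₁₀(2.4876e-06) ≈ -112.08 dB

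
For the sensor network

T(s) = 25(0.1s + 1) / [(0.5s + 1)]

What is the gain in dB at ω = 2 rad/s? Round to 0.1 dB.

At ω = 2 rad/s:
zero (1 + j2·0.1) = 1 + j0.2 → |·| ≈ 1.0198, ∠ ≈ 11.31°
pole (1 + j2·0.5) = 1 + j1 → |·| ≈ 1.4142, ∠ ≈ 45.00°
|T| = 25 · 1.0198 / (1.4142) ≈ 18.028
Gain = 20 log₁₀(18.028) ≈ 25.12 dB

25.1 dB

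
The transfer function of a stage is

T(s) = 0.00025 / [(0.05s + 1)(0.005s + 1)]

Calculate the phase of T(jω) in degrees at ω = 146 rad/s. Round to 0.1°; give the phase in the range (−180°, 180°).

At ω = 146 rad/s:
pole (1 + j146·0.05) = 1 + j7.3 → |·| ≈ 7.3682, ∠ ≈ 82.20°
pole (1 + j146·0.005) = 1 + j0.73 → |·| ≈ 1.2381, ∠ ≈ 36.13°
∠T = (0°) − (82.20° + 36.13°) = -118.33°

-118.3°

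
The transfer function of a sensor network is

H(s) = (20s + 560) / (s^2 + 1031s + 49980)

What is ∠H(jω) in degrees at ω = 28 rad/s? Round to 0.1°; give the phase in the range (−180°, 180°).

14.6°

Substitute s = j28:
Numerator: 20(j28) + 560 = 560 + j560
Denominator: (j28)^2 + 1031(j28) + 49980 = 49196 + j28868
|N| = √(560² + 560²) ≈ 791.96, ∠N ≈ 45.00°
|D| = √(49196² + 28868²) ≈ 57040, ∠D ≈ 30.40°
∠H = 45.00° − 30.40° = 14.60°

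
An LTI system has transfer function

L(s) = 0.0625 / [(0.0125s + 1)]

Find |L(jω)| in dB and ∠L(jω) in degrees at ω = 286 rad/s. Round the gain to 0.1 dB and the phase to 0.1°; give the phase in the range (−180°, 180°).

-35.5 dB, -74.4°

At ω = 286 rad/s:
pole (1 + j286·0.0125) = 1 + j3.575 → |·| ≈ 3.7122, ∠ ≈ 74.37°
|L| = 0.0625 · 1 / (3.7122) ≈ 0.016836
Gain = 20 log₁₀(0.016836) ≈ -35.48 dB
∠L = (0°) − (74.37°) = -74.37°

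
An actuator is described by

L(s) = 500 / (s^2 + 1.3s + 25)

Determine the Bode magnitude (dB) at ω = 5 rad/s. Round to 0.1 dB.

37.7 dB

At s = jω = j5:
quadratic: (j5)² + 1.3·j5 + 25 = 0 + j6.5 → |·| ≈ 6.5, ∠ ≈ 90.00°
|L| = 500 / 6.5 ≈ 76.923
Gain = 20 log₁₀(76.923) ≈ 37.72 dB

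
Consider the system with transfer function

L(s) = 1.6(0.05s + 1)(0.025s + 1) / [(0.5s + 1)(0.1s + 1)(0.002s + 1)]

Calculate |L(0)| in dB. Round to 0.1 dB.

4.1 dB

L(0) = 1.6 · 1 / 1 = 1.6
20 log₁₀(1.6) ≈ 4.08 dB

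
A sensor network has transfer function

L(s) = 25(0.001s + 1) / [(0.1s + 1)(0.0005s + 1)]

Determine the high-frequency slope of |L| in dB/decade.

Each pole contributes −20 dB/decade at high frequency; each zero contributes +20 dB/decade.
Net: 1 zero(s) − 2 pole(s) → -20 dB/decade.

-20 dB/decade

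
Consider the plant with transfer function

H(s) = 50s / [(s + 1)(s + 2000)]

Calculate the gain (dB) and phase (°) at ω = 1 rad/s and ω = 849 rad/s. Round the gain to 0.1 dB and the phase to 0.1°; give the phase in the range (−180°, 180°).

ω = 1: -35.1 dB, 45.0°; ω = 849: -32.8 dB, -22.9°

At s = jω = j1:
zero at origin: s = j1 → |·| = 1, ∠ = 90.00°
pole (s+1): 1 + j1 → |·| = √(1²+1²) = √2 ≈ 1.4142, ∠ = arctan(1/1) ≈ 45.00°
pole (s+2000): 2000 + j1 → |·| = √(2000²+1²) = √4000001 ≈ 2000, ∠ = arctan(1/2000) ≈ 0.03°
|H| = 50 · 1 / 2828.4 ≈ 0.017678
Gain = 20 log₁₀(0.017678) ≈ -35.05 dB
∠H = 90.00° − 45.03° = 44.97°

At s = jω = j849:
zero at origin: s = j849 → |·| = 849, ∠ = 90.00°
pole (s+1): 1 + j849 → |·| = √(1²+849²) = √720802 ≈ 849, ∠ = arctan(849/1) ≈ 89.93°
pole (s+2000): 2000 + j849 → |·| = √(2000²+849²) = √4720801 ≈ 2172.7, ∠ = arctan(849/2000) ≈ 23.00°
|H| = 50 · 849 / 1.8446e+06 ≈ 0.023013
Gain = 20 log₁₀(0.023013) ≈ -32.76 dB
∠H = 90.00° − 112.93° = -22.93°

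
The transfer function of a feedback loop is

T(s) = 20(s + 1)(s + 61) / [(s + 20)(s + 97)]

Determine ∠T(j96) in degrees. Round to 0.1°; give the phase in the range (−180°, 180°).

24.0°

At s = jω = j96:
zero (s+1): 1 + j96 → |·| = √(1²+96²) = √9217 ≈ 96.005, ∠ = arctan(96/1) ≈ 89.40°
zero (s+61): 61 + j96 → |·| = √(61²+96²) = √12937 ≈ 113.74, ∠ = arctan(96/61) ≈ 57.57°
pole (s+20): 20 + j96 → |·| = √(20²+96²) = √9616 ≈ 98.061, ∠ = arctan(96/20) ≈ 78.23°
pole (s+97): 97 + j96 → |·| = √(97²+96²) = √18625 ≈ 136.47, ∠ = arctan(96/97) ≈ 44.70°
∠T = 146.97° − 122.93° = 24.04°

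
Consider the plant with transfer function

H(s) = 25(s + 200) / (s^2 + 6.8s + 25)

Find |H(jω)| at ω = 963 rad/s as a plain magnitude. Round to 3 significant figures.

0.0265

At s = jω = j963:
zero (s+200): 200 + j963 → |·| = √(200²+963²) = √967369 ≈ 983.55, ∠ = arctan(963/200) ≈ 78.27°
quadratic: (j963)² + 6.8·j963 + 25 = -927344 + j6548.4 → |·| ≈ 9.2737e+05, ∠ ≈ 179.60°
|H| = 25 · 983.55 / 9.2737e+05 ≈ 0.026514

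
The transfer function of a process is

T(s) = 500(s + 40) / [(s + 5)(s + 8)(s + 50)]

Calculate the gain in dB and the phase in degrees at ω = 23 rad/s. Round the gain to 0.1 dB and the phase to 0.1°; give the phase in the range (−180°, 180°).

-2.7 dB, -143.4°

At s = jω = j23:
zero (s+40): 40 + j23 → |·| = √(40²+23²) = √2129 ≈ 46.141, ∠ = arctan(23/40) ≈ 29.90°
pole (s+5): 5 + j23 → |·| = √(5²+23²) = √554 ≈ 23.537, ∠ = arctan(23/5) ≈ 77.74°
pole (s+8): 8 + j23 → |·| = √(8²+23²) = √593 ≈ 24.352, ∠ = arctan(23/8) ≈ 70.82°
pole (s+50): 50 + j23 → |·| = √(50²+23²) = √3029 ≈ 55.036, ∠ = arctan(23/50) ≈ 24.70°
|T| = 500 · 46.141 / 31545 ≈ 0.73135
Gain = 20 log₁₀(0.73135) ≈ -2.72 dB
∠T = 29.90° − 173.26° = -143.36°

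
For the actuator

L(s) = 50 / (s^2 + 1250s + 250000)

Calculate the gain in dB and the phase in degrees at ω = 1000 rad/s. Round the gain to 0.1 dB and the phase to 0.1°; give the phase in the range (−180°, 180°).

Substitute s = j1000:
Numerator: 50 = 50 + j0
Denominator: (j1000)^2 + 1250(j1000) + 250000 = -750000 + j1250000
|N| = √(50² + 0²) ≈ 50, ∠N ≈ 0.00°
|D| = √(750000² + 1250000²) ≈ 1.4577e+06, ∠D ≈ 120.96°
|L| = 50 / 1.4577e+06 ≈ 3.4301e-05
Gain = 20 log₁₀(3.4301e-05) ≈ -89.29 dB
∠L = 0.00° − 120.96° = -120.96°

-89.3 dB, -121.0°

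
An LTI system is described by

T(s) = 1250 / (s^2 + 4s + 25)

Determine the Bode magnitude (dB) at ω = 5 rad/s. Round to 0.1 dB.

35.9 dB

At s = jω = j5:
quadratic: (j5)² + 4·j5 + 25 = 0 + j20 → |·| ≈ 20, ∠ ≈ 90.00°
|T| = 1250 / 20 ≈ 62.5
Gain = 20 log₁₀(62.5) ≈ 35.92 dB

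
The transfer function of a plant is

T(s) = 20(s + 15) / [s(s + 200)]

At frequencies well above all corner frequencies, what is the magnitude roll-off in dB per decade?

-20 dB/decade

Each pole contributes −20 dB/decade at high frequency; each zero contributes +20 dB/decade.
Net: 1 zero(s) − 2 pole(s) → -20 dB/decade.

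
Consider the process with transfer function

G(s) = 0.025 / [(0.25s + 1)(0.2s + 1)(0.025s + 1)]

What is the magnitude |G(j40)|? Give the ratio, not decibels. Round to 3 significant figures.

At ω = 40 rad/s:
pole (1 + j40·0.25) = 1 + j10 → |·| ≈ 10.05, ∠ ≈ 84.29°
pole (1 + j40·0.2) = 1 + j8 → |·| ≈ 8.0623, ∠ ≈ 82.87°
pole (1 + j40·0.025) = 1 + j1 → |·| ≈ 1.4142, ∠ ≈ 45.00°
|G| = 0.025 · 1 / (10.05 · 8.0623 · 1.4142) ≈ 0.00021817

0.000218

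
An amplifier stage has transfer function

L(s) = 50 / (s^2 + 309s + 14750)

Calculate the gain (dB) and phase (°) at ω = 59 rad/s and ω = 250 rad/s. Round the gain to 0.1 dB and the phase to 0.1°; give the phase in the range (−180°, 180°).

Substitute s = j59:
Numerator: 50 = 50 + j0
Denominator: (j59)^2 + 309(j59) + 14750 = 11269 + j18231
|N| = √(50² + 0²) ≈ 50, ∠N ≈ 0.00°
|D| = √(11269² + 18231²) ≈ 21433, ∠D ≈ 58.28°
|L| = 50 / 21433 ≈ 0.0023329
Gain = 20 log₁₀(0.0023329) ≈ -52.64 dB
∠L = 0.00° − 58.28° = -58.28°

Substitute s = j250:
Numerator: 50 = 50 + j0
Denominator: (j250)^2 + 309(j250) + 14750 = -47750 + j77250
|N| = √(50² + 0²) ≈ 50, ∠N ≈ 0.00°
|D| = √(47750² + 77250²) ≈ 90816, ∠D ≈ 121.72°
|L| = 50 / 90816 ≈ 0.00055056
Gain = 20 log₁₀(0.00055056) ≈ -65.18 dB
∠L = 0.00° − 121.72° = -121.72°

ω = 59: -52.6 dB, -58.3°; ω = 250: -65.2 dB, -121.7°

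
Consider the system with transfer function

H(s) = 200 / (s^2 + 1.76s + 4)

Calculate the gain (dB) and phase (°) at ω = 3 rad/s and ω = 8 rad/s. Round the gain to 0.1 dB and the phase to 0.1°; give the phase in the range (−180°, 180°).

ω = 3: 28.8 dB, -133.4°; ω = 8: 10.2 dB, -166.8°

At s = jω = j3:
quadratic: (j3)² + 1.76·j3 + 4 = -5 + j5.28 → |·| ≈ 7.2718, ∠ ≈ 133.44°
|H| = 200 / 7.2718 ≈ 27.504
Gain = 20 log₁₀(27.504) ≈ 28.79 dB
∠H = 0.00° − 133.44° = -133.44°

At s = jω = j8:
quadratic: (j8)² + 1.76·j8 + 4 = -60 + j14.08 → |·| ≈ 61.63, ∠ ≈ 166.79°
|H| = 200 / 61.63 ≈ 3.2452
Gain = 20 log₁₀(3.2452) ≈ 10.22 dB
∠H = 0.00° − 166.79° = -166.79°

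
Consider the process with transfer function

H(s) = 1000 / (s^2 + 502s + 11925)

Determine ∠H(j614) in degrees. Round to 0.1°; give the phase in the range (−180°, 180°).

-139.8°

Substitute s = j614:
Numerator: 1000 = 1000 + j0
Denominator: (j614)^2 + 502(j614) + 11925 = -365071 + j308228
|N| = √(1000² + 0²) ≈ 1000, ∠N ≈ 0.00°
|D| = √(365071² + 308228²) ≈ 4.7779e+05, ∠D ≈ 139.83°
∠H = 0.00° − 139.83° = -139.83°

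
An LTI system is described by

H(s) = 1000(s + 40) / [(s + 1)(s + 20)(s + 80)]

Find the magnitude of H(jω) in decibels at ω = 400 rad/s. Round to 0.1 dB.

-44.2 dB

At s = jω = j400:
zero (s+40): 40 + j400 → |·| = √(40²+400²) = √161600 ≈ 402, ∠ = arctan(400/40) ≈ 84.29°
pole (s+1): 1 + j400 → |·| = √(1²+400²) = √160001 ≈ 400, ∠ = arctan(400/1) ≈ 89.86°
pole (s+20): 20 + j400 → |·| = √(20²+400²) = √160400 ≈ 400.5, ∠ = arctan(400/20) ≈ 87.14°
pole (s+80): 80 + j400 → |·| = √(80²+400²) = √166400 ≈ 407.92, ∠ = arctan(400/80) ≈ 78.69°
|H| = 1000 · 402 / 6.5349e+07 ≈ 0.0061516
Gain = 20 log₁₀(0.0061516) ≈ -44.22 dB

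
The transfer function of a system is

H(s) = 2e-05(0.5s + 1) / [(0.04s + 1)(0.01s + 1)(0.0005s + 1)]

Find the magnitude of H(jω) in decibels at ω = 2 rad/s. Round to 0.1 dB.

-91.0 dB

At ω = 2 rad/s:
zero (1 + j2·0.5) = 1 + j1 → |·| ≈ 1.4142, ∠ ≈ 45.00°
pole (1 + j2·0.04) = 1 + j0.08 → |·| ≈ 1.0032, ∠ ≈ 4.57°
pole (1 + j2·0.01) = 1 + j0.02 → |·| ≈ 1.0002, ∠ ≈ 1.15°
pole (1 + j2·0.0005) = 1 + j0.001 → |·| ≈ 1, ∠ ≈ 0.06°
|H| = 2e-05 · 1.4142 / (1.0032 · 1.0002 · 1) ≈ 2.8188e-05
Gain = 20 log₁₀(2.8188e-05) ≈ -91.00 dB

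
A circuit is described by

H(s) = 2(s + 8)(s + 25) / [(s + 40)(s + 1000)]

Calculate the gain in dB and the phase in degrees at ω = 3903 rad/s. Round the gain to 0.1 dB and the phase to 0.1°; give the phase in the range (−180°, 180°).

5.7 dB, 14.5°

At s = jω = j3903:
zero (s+8): 8 + j3903 → |·| = √(8²+3903²) = √15233473 ≈ 3903, ∠ = arctan(3903/8) ≈ 89.88°
zero (s+25): 25 + j3903 → |·| = √(25²+3903²) = √15234034 ≈ 3903.1, ∠ = arctan(3903/25) ≈ 89.63°
pole (s+40): 40 + j3903 → |·| = √(40²+3903²) = √15235009 ≈ 3903.2, ∠ = arctan(3903/40) ≈ 89.41°
pole (s+1000): 1000 + j3903 → |·| = √(1000²+3903²) = √16233409 ≈ 4029.1, ∠ = arctan(3903/1000) ≈ 75.63°
|H| = 2 · 1.5234e+07 / 1.5726e+07 ≈ 1.9374
Gain = 20 log₁₀(1.9374) ≈ 5.74 dB
∠H = 179.51° − 165.04° = 14.47°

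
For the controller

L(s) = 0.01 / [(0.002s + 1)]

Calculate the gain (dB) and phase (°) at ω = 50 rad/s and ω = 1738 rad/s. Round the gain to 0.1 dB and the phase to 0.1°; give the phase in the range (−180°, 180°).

At ω = 50 rad/s:
pole (1 + j50·0.002) = 1 + j0.1 → |·| ≈ 1.005, ∠ ≈ 5.71°
|L| = 0.01 · 1 / (1.005) ≈ 0.0099502
Gain = 20 log₁₀(0.0099502) ≈ -40.04 dB
∠L = (0°) − (5.71°) = -5.71°

At ω = 1738 rad/s:
pole (1 + j1738·0.002) = 1 + j3.476 → |·| ≈ 3.617, ∠ ≈ 73.95°
|L| = 0.01 · 1 / (3.617) ≈ 0.0027647
Gain = 20 log₁₀(0.0027647) ≈ -51.17 dB
∠L = (0°) − (73.95°) = -73.95°

ω = 50: -40.0 dB, -5.7°; ω = 1738: -51.2 dB, -74.0°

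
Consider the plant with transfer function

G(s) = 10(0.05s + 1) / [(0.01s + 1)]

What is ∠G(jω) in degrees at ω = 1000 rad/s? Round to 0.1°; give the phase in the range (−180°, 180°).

At ω = 1000 rad/s:
zero (1 + j1000·0.05) = 1 + j50 → |·| ≈ 50.01, ∠ ≈ 88.85°
pole (1 + j1000·0.01) = 1 + j10 → |·| ≈ 10.05, ∠ ≈ 84.29°
∠G = (88.85°) − (84.29°) = 4.56°

4.6°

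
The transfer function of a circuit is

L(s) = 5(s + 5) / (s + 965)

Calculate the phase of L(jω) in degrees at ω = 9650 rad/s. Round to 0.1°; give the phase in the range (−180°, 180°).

5.7°

At s = jω = j9650:
zero (s+5): 5 + j9650 → |·| = √(5²+9650²) = √93122525 ≈ 9650, ∠ = arctan(9650/5) ≈ 89.97°
pole (s+965): 965 + j9650 → |·| = √(965²+9650²) = √94053725 ≈ 9698.1, ∠ = arctan(9650/965) ≈ 84.29°
∠L = 89.97° − 84.29° = 5.68°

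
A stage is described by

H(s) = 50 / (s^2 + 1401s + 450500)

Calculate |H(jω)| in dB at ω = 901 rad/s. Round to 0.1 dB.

-88.4 dB

Substitute s = j901:
Numerator: 50 = 50 + j0
Denominator: (j901)^2 + 1401(j901) + 450500 = -361301 + j1262301
|N| = √(50² + 0²) ≈ 50, ∠N ≈ 0.00°
|D| = √(361301² + 1262301²) ≈ 1.313e+06, ∠D ≈ 105.97°
|H| = 50 / 1.313e+06 ≈ 3.8081e-05
Gain = 20 log₁₀(3.8081e-05) ≈ -88.39 dB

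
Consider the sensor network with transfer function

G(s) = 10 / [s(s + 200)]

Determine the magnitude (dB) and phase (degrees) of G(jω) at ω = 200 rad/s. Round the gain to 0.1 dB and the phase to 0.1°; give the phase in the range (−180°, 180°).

At s = jω = j200:
pole (s+200): 200 + j200 → |·| = √(200²+200²) = √80000 ≈ 282.84, ∠ = arctan(200/200) ≈ 45.00°
pole at origin: |s| = 200, ∠ = 90.00° (in denominator)
|G| = 10 / 56568 ≈ 0.00017678
Gain = 20 log₁₀(0.00017678) ≈ -75.05 dB
∠G = 0.00° − 135.00° = -135.00°

-75.1 dB, -135.0°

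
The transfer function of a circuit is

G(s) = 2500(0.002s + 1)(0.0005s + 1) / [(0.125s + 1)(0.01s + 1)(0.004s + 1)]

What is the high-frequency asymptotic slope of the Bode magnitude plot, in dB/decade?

-20 dB/decade

Each pole contributes −20 dB/decade at high frequency; each zero contributes +20 dB/decade.
Net: 2 zero(s) − 3 pole(s) → -20 dB/decade.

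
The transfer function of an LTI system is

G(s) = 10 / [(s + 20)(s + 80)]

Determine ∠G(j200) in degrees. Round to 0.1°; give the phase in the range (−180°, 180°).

At s = jω = j200:
pole (s+20): 20 + j200 → |·| = √(20²+200²) = √40400 ≈ 201, ∠ = arctan(200/20) ≈ 84.29°
pole (s+80): 80 + j200 → |·| = √(80²+200²) = √46400 ≈ 215.41, ∠ = arctan(200/80) ≈ 68.20°
∠G = 0.00° − 152.49° = -152.49°

-152.5°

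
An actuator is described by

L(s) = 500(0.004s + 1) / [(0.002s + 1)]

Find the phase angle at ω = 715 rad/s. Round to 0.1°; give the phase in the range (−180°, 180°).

At ω = 715 rad/s:
zero (1 + j715·0.004) = 1 + j2.86 → |·| ≈ 3.0298, ∠ ≈ 70.73°
pole (1 + j715·0.002) = 1 + j1.43 → |·| ≈ 1.745, ∠ ≈ 55.03°
∠L = (70.73°) − (55.03°) = 15.70°

15.7°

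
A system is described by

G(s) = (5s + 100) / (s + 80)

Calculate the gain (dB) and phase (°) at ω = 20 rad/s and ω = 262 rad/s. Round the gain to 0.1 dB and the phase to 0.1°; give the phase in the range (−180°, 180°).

ω = 20: 4.7 dB, 31.0°; ω = 262: 13.6 dB, 12.6°

Substitute s = j20:
Numerator: 5(j20) + 100 = 100 + j100
Denominator: (j20) + 80 = 80 + j20
|N| = √(100² + 100²) ≈ 141.42, ∠N ≈ 45.00°
|D| = √(80² + 20²) ≈ 82.462, ∠D ≈ 14.04°
|G| = 141.42 / 82.462 ≈ 1.715
Gain = 20 log₁₀(1.715) ≈ 4.69 dB
∠G = 45.00° − 14.04° = 30.96°

Substitute s = j262:
Numerator: 5(j262) + 100 = 100 + j1310
Denominator: (j262) + 80 = 80 + j262
|N| = √(100² + 1310²) ≈ 1313.8, ∠N ≈ 85.63°
|D| = √(80² + 262²) ≈ 273.94, ∠D ≈ 73.02°
|G| = 1313.8 / 273.94 ≈ 4.7959
Gain = 20 log₁₀(4.7959) ≈ 13.62 dB
∠G = 85.63° − 73.02° = 12.61°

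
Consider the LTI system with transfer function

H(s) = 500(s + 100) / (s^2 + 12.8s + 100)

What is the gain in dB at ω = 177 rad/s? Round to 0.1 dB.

At s = jω = j177:
zero (s+100): 100 + j177 → |·| = √(100²+177²) = √41329 ≈ 203.3, ∠ = arctan(177/100) ≈ 60.53°
quadratic: (j177)² + 12.8·j177 + 100 = -31229 + j2265.6 → |·| ≈ 31311, ∠ ≈ 175.85°
|H| = 500 · 203.3 / 31311 ≈ 3.2465
Gain = 20 log₁₀(3.2465) ≈ 10.23 dB

10.2 dB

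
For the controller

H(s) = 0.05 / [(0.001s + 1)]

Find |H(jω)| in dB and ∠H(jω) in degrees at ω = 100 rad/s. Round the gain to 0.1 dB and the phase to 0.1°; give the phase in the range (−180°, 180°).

-26.1 dB, -5.7°

At ω = 100 rad/s:
pole (1 + j100·0.001) = 1 + j0.1 → |·| ≈ 1.005, ∠ ≈ 5.71°
|H| = 0.05 · 1 / (1.005) ≈ 0.049751
Gain = 20 log₁₀(0.049751) ≈ -26.06 dB
∠H = (0°) − (5.71°) = -5.71°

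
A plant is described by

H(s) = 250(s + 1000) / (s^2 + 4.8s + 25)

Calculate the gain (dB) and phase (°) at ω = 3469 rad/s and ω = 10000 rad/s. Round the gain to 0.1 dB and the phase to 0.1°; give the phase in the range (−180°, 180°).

At s = jω = j3469:
zero (s+1000): 1000 + j3469 → |·| = √(1000²+3469²) = √13033961 ≈ 3610.3, ∠ = arctan(3469/1000) ≈ 73.92°
quadratic: (j3469)² + 4.8·j3469 + 25 = -12033936 + j16651.2 → |·| ≈ 1.2034e+07, ∠ ≈ 179.92°
|H| = 250 · 3610.3 / 1.2034e+07 ≈ 0.075002
Gain = 20 log₁₀(0.075002) ≈ -22.50 dB
∠H = 73.92° − 179.92° = -106.00°

At s = jω = j10000:
zero (s+1000): 1000 + j10000 → |·| = √(1000²+10000²) = √101000000 ≈ 10050, ∠ = arctan(10000/1000) ≈ 84.29°
quadratic: (j10000)² + 4.8·j10000 + 25 = -99999975 + j48000 → |·| ≈ 1e+08, ∠ ≈ 179.97°
|H| = 250 · 10050 / 1e+08 ≈ 0.025125
Gain = 20 log₁₀(0.025125) ≈ -32.00 dB
∠H = 84.29° − 179.97° = -95.68°

ω = 3469: -22.5 dB, -106.0°; ω = 10000: -32.0 dB, -95.7°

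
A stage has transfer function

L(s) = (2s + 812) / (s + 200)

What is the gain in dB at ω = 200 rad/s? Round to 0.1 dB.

10.1 dB

Substitute s = j200:
Numerator: 2(j200) + 812 = 812 + j400
Denominator: (j200) + 200 = 200 + j200
|N| = √(812² + 400²) ≈ 905.18, ∠N ≈ 26.23°
|D| = √(200² + 200²) ≈ 282.84, ∠D ≈ 45.00°
|L| = 905.18 / 282.84 ≈ 3.2003
Gain = 20 log₁₀(3.2003) ≈ 10.10 dB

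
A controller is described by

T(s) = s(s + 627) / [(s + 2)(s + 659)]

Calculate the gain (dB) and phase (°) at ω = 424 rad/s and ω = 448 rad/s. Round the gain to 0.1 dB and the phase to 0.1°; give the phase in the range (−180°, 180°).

At s = jω = j424:
zero (s+627): 627 + j424 → |·| = √(627²+424²) = √572905 ≈ 756.9, ∠ = arctan(424/627) ≈ 34.07°
zero at origin: s = j424 → |·| = 424, ∠ = 90.00°
pole (s+2): 2 + j424 → |·| = √(2²+424²) = √179780 ≈ 424, ∠ = arctan(424/2) ≈ 89.73°
pole (s+659): 659 + j424 → |·| = √(659²+424²) = √614057 ≈ 783.62, ∠ = arctan(424/659) ≈ 32.76°
|T| = 1 · 3.2093e+05 / 3.3225e+05 ≈ 0.96593
Gain = 20 log₁₀(0.96593) ≈ -0.30 dB
∠T = 124.07° − 122.49° = 1.58°

At s = jω = j448:
zero (s+627): 627 + j448 → |·| = √(627²+448²) = √593833 ≈ 770.61, ∠ = arctan(448/627) ≈ 35.55°
zero at origin: s = j448 → |·| = 448, ∠ = 90.00°
pole (s+2): 2 + j448 → |·| = √(2²+448²) = √200708 ≈ 448, ∠ = arctan(448/2) ≈ 89.74°
pole (s+659): 659 + j448 → |·| = √(659²+448²) = √634985 ≈ 796.86, ∠ = arctan(448/659) ≈ 34.21°
|T| = 1 · 3.4523e+05 / 3.5699e+05 ≈ 0.96706
Gain = 20 log₁₀(0.96706) ≈ -0.29 dB
∠T = 125.55° − 123.95° = 1.60°

ω = 424: -0.3 dB, 1.6°; ω = 448: -0.3 dB, 1.6°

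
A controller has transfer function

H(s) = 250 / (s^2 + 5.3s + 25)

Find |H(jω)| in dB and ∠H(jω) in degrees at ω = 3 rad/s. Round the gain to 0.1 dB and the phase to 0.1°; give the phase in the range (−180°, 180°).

20.9 dB, -44.8°

At s = jω = j3:
quadratic: (j3)² + 5.3·j3 + 25 = 16 + j15.9 → |·| ≈ 22.557, ∠ ≈ 44.82°
|H| = 250 / 22.557 ≈ 11.083
Gain = 20 log₁₀(11.083) ≈ 20.89 dB
∠H = 0.00° − 44.82° = -44.82°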